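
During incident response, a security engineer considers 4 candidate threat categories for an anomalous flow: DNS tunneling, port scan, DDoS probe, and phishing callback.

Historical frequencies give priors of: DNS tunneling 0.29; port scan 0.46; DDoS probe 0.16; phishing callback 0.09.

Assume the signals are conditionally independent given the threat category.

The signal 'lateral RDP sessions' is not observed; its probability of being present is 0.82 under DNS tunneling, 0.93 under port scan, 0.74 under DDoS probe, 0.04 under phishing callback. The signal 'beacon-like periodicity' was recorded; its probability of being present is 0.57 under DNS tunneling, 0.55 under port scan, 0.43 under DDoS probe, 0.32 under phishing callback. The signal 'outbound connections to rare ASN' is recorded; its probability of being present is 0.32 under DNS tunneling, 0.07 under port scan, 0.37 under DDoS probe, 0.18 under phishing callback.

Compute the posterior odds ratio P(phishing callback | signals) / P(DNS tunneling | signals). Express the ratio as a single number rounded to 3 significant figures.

Unnormalized posterior weight (prior times the signal likelihoods) for each of the two hypotheses (using 1 − P(present | H) for each absent signal):
  phishing callback: 0.09 × (1 − 0.04) × 0.32 × 0.18 = 0.0049766
  DNS tunneling: 0.29 × (1 − 0.82) × 0.57 × 0.32 = 0.0095213
Posterior odds = 0.0049766 / 0.0095213 ≈ 0.523.

0.523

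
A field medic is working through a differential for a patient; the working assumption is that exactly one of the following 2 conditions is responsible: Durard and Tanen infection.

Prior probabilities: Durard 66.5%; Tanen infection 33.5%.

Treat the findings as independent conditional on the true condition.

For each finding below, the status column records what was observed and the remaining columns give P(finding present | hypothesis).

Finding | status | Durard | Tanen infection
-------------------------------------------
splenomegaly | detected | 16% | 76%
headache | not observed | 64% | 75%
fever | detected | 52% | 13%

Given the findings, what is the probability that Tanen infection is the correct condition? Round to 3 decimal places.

0.293

Multiply each prior by the joint likelihood of the evidence pattern (using 1 − P(present | H) for each absent finding):
  Durard: 0.665 × 0.16 × (1 − 0.64) × 0.52 = 0.019918
  Tanen infection: 0.335 × 0.76 × (1 − 0.75) × 0.13 = 0.0082745
Marginal likelihood of the evidence = 0.028193.
P(Tanen infection | evidence) = 0.0082745 / 0.028193 ≈ 0.293.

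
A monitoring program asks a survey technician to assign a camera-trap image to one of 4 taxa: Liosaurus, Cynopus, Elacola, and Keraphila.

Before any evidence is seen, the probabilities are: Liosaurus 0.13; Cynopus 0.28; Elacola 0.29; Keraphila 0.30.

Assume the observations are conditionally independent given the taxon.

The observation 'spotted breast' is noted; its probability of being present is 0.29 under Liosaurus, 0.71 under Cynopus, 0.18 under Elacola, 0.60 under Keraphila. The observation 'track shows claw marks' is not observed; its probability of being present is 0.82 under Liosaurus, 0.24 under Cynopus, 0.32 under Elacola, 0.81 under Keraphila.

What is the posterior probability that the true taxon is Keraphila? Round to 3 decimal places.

For each hypothesis, the unnormalized posterior weight is prior × product of the observation likelihoods (using 1 − P(present | H) for each absent observation):
  Liosaurus: 0.13 × 0.29 × (1 − 0.82) = 0.006786
  Cynopus: 0.28 × 0.71 × (1 − 0.24) = 0.15109
  Elacola: 0.29 × 0.18 × (1 − 0.32) = 0.035496
  Keraphila: 0.30 × 0.60 × (1 − 0.81) = 0.0342
Normalizing constant Z = 0.006786 + 0.15109 + 0.035496 + 0.0342 = 0.22757.
P(Keraphila | evidence) = 0.0342 / 0.22757 ≈ 0.150.

0.150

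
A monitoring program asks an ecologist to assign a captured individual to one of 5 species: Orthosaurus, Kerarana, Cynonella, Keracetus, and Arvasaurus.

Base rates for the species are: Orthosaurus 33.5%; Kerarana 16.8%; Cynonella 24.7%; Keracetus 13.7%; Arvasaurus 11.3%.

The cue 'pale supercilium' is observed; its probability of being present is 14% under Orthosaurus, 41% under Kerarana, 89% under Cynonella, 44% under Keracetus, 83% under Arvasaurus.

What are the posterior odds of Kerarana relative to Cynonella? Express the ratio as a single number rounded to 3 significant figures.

Posterior odds equal prior odds times the likelihood ratio; only the two competing hypotheses matter.
  Kerarana: 0.168 × 0.41 = 0.06888
  Cynonella: 0.247 × 0.89 = 0.21983
Odds(Kerarana : Cynonella) = 0.06888 / 0.21983 ≈ 0.313.

0.313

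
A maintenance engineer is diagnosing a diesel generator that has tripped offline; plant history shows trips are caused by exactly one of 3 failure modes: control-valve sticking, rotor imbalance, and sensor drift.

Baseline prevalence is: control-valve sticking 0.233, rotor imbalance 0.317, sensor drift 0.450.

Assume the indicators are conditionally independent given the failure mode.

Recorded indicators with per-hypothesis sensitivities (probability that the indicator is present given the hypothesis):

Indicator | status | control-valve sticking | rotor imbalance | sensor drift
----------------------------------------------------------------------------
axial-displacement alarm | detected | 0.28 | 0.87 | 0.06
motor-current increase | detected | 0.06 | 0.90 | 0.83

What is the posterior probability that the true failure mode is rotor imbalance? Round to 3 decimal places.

0.904

For each hypothesis, the unnormalized posterior weight is prior × product of the indicator likelihoods:
  control-valve sticking: 0.233 × 0.28 × 0.06 = 0.0039144
  rotor imbalance: 0.317 × 0.87 × 0.90 = 0.24821
  sensor drift: 0.450 × 0.06 × 0.83 = 0.02241
Normalizing constant Z = 0.0039144 + 0.24821 + 0.02241 = 0.27454.
P(rotor imbalance | evidence) = 0.24821 / 0.27454 ≈ 0.904.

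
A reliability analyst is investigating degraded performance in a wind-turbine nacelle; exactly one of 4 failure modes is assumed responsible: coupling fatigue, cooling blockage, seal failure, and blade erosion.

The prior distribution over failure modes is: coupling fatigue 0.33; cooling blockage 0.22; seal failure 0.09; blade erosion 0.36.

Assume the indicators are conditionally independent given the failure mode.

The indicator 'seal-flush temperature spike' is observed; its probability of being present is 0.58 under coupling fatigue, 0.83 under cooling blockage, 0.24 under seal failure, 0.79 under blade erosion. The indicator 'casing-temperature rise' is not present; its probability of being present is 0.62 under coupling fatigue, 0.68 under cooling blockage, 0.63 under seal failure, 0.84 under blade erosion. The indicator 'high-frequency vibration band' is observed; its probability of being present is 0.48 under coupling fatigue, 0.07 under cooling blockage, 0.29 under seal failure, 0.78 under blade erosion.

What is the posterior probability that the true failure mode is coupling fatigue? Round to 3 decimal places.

By Bayes' rule with conditional independence, the unnormalized weight for each hypothesis is prior × ∏ likelihoods (using 1 − P(present | H) for each absent indicator):
  coupling fatigue: 0.33 × 0.58 × (1 − 0.62) × 0.48 = 0.034911
  cooling blockage: 0.22 × 0.83 × (1 − 0.68) × 0.07 = 0.0040902
  seal failure: 0.09 × 0.24 × (1 − 0.63) × 0.29 = 0.0023177
  blade erosion: 0.36 × 0.79 × (1 − 0.84) × 0.78 = 0.035493
The unnormalized weights sum to 0.076812.
P(coupling fatigue | evidence) = 0.034911 / 0.076812 ≈ 0.455.

0.455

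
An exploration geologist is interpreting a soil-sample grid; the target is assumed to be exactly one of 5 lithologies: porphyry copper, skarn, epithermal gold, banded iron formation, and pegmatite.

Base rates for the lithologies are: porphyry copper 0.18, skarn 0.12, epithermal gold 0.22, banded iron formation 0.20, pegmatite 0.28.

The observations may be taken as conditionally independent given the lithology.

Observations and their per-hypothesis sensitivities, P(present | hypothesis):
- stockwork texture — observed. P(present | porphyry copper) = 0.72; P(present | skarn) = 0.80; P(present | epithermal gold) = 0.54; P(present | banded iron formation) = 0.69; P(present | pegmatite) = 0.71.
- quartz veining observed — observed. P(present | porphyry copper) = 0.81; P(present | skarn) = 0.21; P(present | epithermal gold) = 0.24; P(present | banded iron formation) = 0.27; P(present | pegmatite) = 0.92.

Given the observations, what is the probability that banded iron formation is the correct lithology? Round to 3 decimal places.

By Bayes' rule with conditional independence, the unnormalized weight for each hypothesis is prior × ∏ likelihoods:
  porphyry copper: 0.18 × 0.72 × 0.81 = 0.10498
  skarn: 0.12 × 0.80 × 0.21 = 0.02016
  epithermal gold: 0.22 × 0.54 × 0.24 = 0.028512
  banded iron formation: 0.20 × 0.69 × 0.27 = 0.03726
  pegmatite: 0.28 × 0.71 × 0.92 = 0.1829
Marginal likelihood of the evidence = 0.3738.
P(banded iron formation | evidence) = 0.03726 / 0.3738 ≈ 0.100.

0.100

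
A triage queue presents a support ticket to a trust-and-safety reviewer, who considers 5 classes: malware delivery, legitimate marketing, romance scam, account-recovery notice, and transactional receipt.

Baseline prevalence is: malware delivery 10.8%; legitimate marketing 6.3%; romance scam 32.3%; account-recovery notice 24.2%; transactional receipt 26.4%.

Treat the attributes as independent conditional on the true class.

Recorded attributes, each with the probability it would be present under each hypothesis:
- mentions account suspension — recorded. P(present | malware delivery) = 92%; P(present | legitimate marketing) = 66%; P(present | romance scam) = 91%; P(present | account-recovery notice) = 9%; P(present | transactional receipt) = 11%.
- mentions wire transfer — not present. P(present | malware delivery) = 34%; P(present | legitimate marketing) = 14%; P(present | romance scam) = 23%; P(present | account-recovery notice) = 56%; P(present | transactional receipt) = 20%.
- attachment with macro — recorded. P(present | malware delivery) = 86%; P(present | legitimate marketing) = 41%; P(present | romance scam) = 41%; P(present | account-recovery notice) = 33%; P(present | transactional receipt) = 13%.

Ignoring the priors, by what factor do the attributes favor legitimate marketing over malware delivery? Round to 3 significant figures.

The Bayes factor is the ratio of the joint likelihoods of the attribute pattern under the two hypotheses (using 1 − P(present | H) for each absent attribute).
  legitimate marketing: 0.66 × (1 − 0.14) × 0.41 = 0.23272
  malware delivery: 0.92 × (1 − 0.34) × 0.86 = 0.52219
Bayes factor = 0.23272 / 0.52219 ≈ 0.446

0.446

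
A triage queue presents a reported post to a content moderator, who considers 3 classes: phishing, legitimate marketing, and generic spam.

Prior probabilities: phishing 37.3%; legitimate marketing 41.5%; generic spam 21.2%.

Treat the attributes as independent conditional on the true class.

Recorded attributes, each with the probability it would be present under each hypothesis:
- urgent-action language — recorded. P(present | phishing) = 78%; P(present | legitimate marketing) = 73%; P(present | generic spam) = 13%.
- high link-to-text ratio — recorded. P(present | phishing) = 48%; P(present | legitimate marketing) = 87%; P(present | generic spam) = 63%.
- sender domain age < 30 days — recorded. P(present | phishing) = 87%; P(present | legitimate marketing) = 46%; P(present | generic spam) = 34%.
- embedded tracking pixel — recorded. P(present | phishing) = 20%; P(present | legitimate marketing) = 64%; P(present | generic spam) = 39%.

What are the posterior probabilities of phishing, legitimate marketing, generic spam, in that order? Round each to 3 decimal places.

0.233, 0.745, 0.022

By Bayes' rule with conditional independence, the unnormalized weight for each hypothesis is prior × ∏ likelihoods:
  phishing: 0.373 × 0.78 × 0.48 × 0.87 × 0.20 = 0.024299
  legitimate marketing: 0.415 × 0.73 × 0.87 × 0.46 × 0.64 = 0.077594
  generic spam: 0.212 × 0.13 × 0.63 × 0.34 × 0.39 = 0.0023023
Marginal likelihood of the evidence = 0.1042.
P(phishing | evidence) = 0.024299 / 0.1042 ≈ 0.233
P(legitimate marketing | evidence) = 0.077594 / 0.1042 ≈ 0.745
P(generic spam | evidence) = 0.0023023 / 0.1042 ≈ 0.022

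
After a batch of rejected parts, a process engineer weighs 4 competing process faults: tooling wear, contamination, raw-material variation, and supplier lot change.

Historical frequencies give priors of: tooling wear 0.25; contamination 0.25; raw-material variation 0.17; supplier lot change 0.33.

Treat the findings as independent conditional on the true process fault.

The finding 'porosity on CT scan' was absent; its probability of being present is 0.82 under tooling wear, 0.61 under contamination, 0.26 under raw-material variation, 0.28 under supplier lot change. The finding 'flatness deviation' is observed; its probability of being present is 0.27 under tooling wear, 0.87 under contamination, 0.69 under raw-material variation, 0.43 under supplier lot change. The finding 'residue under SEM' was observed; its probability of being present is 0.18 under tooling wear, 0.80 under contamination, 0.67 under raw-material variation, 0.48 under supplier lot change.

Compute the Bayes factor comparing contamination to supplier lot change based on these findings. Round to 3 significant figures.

Take the product of per-finding likelihoods under each hypothesis (using 1 − P(present | H) for each absent finding), then divide.
  contamination: (1 − 0.61) × 0.87 × 0.80 = 0.27144
  supplier lot change: (1 − 0.28) × 0.43 × 0.48 = 0.14861
Bayes factor = 0.27144 / 0.14861 ≈ 1.83

1.83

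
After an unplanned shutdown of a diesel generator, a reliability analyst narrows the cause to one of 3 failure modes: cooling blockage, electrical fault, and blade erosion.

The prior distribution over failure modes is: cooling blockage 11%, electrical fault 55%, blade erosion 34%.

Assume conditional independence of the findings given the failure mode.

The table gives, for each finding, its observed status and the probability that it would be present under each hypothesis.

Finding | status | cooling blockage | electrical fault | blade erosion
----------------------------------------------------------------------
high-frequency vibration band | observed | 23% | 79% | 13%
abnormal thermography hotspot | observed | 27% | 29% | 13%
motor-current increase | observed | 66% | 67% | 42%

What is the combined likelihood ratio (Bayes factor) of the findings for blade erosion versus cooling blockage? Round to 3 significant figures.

Joint likelihood of the evidence pattern under each hypothesis:
  blade erosion: 0.13 × 0.13 × 0.42 = 0.007098
  cooling blockage: 0.23 × 0.27 × 0.66 = 0.040986
Bayes factor = 0.007098 / 0.040986 ≈ 0.173

0.173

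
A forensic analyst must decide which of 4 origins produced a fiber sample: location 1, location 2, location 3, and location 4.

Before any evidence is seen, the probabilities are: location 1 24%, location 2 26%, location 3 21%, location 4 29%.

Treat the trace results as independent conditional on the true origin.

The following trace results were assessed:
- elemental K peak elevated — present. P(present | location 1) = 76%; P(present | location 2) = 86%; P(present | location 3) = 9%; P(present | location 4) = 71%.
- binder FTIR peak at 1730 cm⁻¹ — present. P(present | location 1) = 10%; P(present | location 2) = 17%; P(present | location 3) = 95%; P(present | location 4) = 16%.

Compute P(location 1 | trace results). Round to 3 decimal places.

0.170

For each hypothesis, the unnormalized posterior weight is prior × product of the trace result likelihoods:
  location 1: 0.24 × 0.76 × 0.10 = 0.01824
  location 2: 0.26 × 0.86 × 0.17 = 0.038012
  location 3: 0.21 × 0.09 × 0.95 = 0.017955
  location 4: 0.29 × 0.71 × 0.16 = 0.032944
The unnormalized weights sum to 0.10715.
P(location 1 | evidence) = 0.01824 / 0.10715 ≈ 0.170.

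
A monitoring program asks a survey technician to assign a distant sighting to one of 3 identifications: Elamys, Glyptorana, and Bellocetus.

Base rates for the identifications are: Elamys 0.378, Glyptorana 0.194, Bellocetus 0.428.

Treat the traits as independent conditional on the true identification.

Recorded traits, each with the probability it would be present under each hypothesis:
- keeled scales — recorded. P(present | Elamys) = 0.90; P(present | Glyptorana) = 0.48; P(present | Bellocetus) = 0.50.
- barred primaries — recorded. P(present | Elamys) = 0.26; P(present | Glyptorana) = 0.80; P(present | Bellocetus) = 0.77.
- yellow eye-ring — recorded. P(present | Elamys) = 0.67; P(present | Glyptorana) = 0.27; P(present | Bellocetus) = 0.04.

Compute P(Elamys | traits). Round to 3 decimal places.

0.689

By Bayes' rule with conditional independence, the unnormalized weight for each hypothesis is prior × ∏ likelihoods:
  Elamys: 0.378 × 0.90 × 0.26 × 0.67 = 0.059263
  Glyptorana: 0.194 × 0.48 × 0.80 × 0.27 = 0.020114
  Bellocetus: 0.428 × 0.50 × 0.77 × 0.04 = 0.0065912
Marginal likelihood of the evidence = 0.085968.
P(Elamys | evidence) = 0.059263 / 0.085968 ≈ 0.689.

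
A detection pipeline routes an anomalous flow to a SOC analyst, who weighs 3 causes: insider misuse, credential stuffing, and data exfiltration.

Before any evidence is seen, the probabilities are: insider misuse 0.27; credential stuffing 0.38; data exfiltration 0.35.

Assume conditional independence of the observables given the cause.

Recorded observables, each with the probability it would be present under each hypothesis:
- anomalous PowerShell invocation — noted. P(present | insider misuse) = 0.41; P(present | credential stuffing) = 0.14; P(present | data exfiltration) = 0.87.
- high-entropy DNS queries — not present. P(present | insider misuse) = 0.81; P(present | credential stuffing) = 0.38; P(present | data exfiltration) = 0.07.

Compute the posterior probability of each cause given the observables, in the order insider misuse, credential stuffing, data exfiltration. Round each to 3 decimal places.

By Bayes' rule with conditional independence, the unnormalized weight for each hypothesis is prior × ∏ likelihoods (using 1 − P(present | H) for each absent observable):
  insider misuse: 0.27 × 0.41 × (1 − 0.81) = 0.021033
  credential stuffing: 0.38 × 0.14 × (1 − 0.38) = 0.032984
  data exfiltration: 0.35 × 0.87 × (1 − 0.07) = 0.28318
Normalizing constant Z = 0.021033 + 0.032984 + 0.28318 = 0.3372.
P(insider misuse | evidence) = 0.021033 / 0.3372 ≈ 0.062
P(credential stuffing | evidence) = 0.032984 / 0.3372 ≈ 0.098
P(data exfiltration | evidence) = 0.28318 / 0.3372 ≈ 0.840

0.062, 0.098, 0.840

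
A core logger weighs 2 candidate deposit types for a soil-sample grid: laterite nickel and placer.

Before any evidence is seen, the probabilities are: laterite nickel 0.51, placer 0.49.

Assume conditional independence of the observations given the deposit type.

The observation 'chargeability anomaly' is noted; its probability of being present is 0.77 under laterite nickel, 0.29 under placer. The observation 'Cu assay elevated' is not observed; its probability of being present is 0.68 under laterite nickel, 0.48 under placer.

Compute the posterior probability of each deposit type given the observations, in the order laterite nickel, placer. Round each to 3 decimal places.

0.630, 0.370

By Bayes' rule with conditional independence, the unnormalized weight for each hypothesis is prior × ∏ likelihoods (using 1 − P(present | H) for each absent observation):
  laterite nickel: 0.51 × 0.77 × (1 − 0.68) = 0.12566
  placer: 0.49 × 0.29 × (1 − 0.48) = 0.073892
Normalizing constant Z = 0.12566 + 0.073892 = 0.19956.
P(laterite nickel | evidence) = 0.12566 / 0.19956 ≈ 0.630
P(placer | evidence) = 0.073892 / 0.19956 ≈ 0.370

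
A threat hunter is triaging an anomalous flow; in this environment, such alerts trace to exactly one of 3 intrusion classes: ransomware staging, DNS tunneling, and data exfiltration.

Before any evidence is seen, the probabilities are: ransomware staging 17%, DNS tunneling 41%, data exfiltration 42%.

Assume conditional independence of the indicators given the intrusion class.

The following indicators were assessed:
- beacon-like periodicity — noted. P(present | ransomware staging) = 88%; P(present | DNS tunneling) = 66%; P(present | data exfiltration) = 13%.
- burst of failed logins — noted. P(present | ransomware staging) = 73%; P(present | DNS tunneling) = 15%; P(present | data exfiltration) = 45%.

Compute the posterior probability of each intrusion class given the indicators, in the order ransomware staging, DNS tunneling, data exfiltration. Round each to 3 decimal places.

0.626, 0.233, 0.141

By Bayes' rule with conditional independence, the unnormalized weight for each hypothesis is prior × ∏ likelihoods:
  ransomware staging: 0.17 × 0.88 × 0.73 = 0.10921
  DNS tunneling: 0.41 × 0.66 × 0.15 = 0.04059
  data exfiltration: 0.42 × 0.13 × 0.45 = 0.02457
Marginal likelihood of the evidence = 0.17437.
P(ransomware staging | evidence) = 0.10921 / 0.17437 ≈ 0.626
P(DNS tunneling | evidence) = 0.04059 / 0.17437 ≈ 0.233
P(data exfiltration | evidence) = 0.02457 / 0.17437 ≈ 0.141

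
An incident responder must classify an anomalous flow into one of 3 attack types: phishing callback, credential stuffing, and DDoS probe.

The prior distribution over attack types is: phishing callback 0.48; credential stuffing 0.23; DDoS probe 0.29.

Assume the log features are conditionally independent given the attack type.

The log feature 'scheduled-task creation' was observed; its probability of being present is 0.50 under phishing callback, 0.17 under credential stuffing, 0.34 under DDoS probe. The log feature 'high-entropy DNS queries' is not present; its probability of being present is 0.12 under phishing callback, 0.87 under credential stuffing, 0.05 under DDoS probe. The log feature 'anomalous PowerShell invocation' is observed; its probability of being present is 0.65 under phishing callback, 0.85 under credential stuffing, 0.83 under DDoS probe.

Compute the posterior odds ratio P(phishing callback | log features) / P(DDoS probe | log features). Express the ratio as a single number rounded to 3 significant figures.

Unnormalized posterior weight (prior times the log feature likelihoods) for each of the two hypotheses (using 1 − P(present | H) for each absent log feature):
  phishing callback: 0.48 × 0.50 × (1 − 0.12) × 0.65 = 0.13728
  DDoS probe: 0.29 × 0.34 × (1 − 0.05) × 0.83 = 0.077746
Posterior odds = 0.13728 / 0.077746 ≈ 1.77.

1.77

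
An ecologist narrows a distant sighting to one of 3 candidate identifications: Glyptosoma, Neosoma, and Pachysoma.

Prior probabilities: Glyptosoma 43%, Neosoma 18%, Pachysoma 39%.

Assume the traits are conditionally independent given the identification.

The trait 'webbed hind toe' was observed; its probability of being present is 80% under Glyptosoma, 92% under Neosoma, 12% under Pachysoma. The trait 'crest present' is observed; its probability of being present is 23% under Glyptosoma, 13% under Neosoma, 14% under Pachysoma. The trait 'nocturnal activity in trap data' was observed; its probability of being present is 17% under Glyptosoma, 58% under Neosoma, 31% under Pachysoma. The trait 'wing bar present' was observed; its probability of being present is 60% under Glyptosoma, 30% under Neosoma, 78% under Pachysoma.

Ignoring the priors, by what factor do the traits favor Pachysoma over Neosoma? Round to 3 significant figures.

Joint likelihood of the trait pattern under each hypothesis:
  Pachysoma: 0.12 × 0.14 × 0.31 × 0.78 = 0.0040622
  Neosoma: 0.92 × 0.13 × 0.58 × 0.30 = 0.02081
Bayes factor = 0.0040622 / 0.02081 ≈ 0.195

0.195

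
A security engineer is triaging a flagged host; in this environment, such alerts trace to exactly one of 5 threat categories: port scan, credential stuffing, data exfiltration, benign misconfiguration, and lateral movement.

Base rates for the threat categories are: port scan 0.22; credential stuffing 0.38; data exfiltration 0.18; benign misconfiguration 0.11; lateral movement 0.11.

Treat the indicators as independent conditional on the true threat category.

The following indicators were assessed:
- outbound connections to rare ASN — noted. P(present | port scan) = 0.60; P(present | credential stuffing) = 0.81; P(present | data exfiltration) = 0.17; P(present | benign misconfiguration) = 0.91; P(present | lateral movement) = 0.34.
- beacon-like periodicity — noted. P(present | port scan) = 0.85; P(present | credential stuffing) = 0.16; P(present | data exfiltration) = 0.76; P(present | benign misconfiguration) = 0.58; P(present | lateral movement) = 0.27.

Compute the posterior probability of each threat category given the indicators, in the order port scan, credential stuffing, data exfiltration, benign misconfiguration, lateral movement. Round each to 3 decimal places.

By Bayes' rule with conditional independence, the unnormalized weight for each hypothesis is prior × ∏ likelihoods:
  port scan: 0.22 × 0.60 × 0.85 = 0.1122
  credential stuffing: 0.38 × 0.81 × 0.16 = 0.049248
  data exfiltration: 0.18 × 0.17 × 0.76 = 0.023256
  benign misconfiguration: 0.11 × 0.91 × 0.58 = 0.058058
  lateral movement: 0.11 × 0.34 × 0.27 = 0.010098
Normalizing constant Z = 0.1122 + 0.049248 + 0.023256 + 0.058058 + 0.010098 = 0.25286.
P(port scan | evidence) = 0.1122 / 0.25286 ≈ 0.444
P(credential stuffing | evidence) = 0.049248 / 0.25286 ≈ 0.195
P(data exfiltration | evidence) = 0.023256 / 0.25286 ≈ 0.092
P(benign misconfiguration | evidence) = 0.058058 / 0.25286 ≈ 0.230
P(lateral movement | evidence) = 0.010098 / 0.25286 ≈ 0.040

0.444, 0.195, 0.092, 0.230, 0.040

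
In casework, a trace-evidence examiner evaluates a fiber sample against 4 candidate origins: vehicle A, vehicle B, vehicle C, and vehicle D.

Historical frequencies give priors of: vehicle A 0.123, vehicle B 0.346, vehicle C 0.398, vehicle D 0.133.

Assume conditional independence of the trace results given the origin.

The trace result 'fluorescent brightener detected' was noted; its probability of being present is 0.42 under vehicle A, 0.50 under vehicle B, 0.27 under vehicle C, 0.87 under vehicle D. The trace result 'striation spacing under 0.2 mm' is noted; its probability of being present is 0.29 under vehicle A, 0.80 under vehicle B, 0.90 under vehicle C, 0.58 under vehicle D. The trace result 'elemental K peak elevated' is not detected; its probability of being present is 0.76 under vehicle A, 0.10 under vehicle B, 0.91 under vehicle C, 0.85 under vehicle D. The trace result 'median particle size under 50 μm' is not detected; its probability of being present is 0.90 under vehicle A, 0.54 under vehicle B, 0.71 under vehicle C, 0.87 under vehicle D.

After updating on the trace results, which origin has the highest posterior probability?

By Bayes' rule with conditional independence, the unnormalized weight for each hypothesis is prior × ∏ likelihoods (using 1 − P(present | H) for each absent trace result):
  vehicle A: 0.123 × 0.42 × 0.29 × (1 − 0.76) × (1 − 0.90) = 0.00035955
  vehicle B: 0.346 × 0.50 × 0.80 × (1 − 0.10) × (1 − 0.54) = 0.057298
  vehicle C: 0.398 × 0.27 × 0.90 × (1 − 0.91) × (1 − 0.71) = 0.0025242
  vehicle D: 0.133 × 0.87 × 0.58 × (1 − 0.85) × (1 − 0.87) = 0.0013087
Normalizing constant Z = 0.00035955 + 0.057298 + 0.0025242 + 0.0013087 = 0.06149.
P(vehicle A | evidence) ≈ 0.00035955 / 0.06149 ≈ 0.006
P(vehicle B | evidence) ≈ 0.057298 / 0.06149 ≈ 0.932
P(vehicle C | evidence) ≈ 0.0025242 / 0.06149 ≈ 0.041
P(vehicle D | evidence) ≈ 0.0013087 / 0.06149 ≈ 0.021
The largest is 0.932, so vehicle B is most probable.

vehicle B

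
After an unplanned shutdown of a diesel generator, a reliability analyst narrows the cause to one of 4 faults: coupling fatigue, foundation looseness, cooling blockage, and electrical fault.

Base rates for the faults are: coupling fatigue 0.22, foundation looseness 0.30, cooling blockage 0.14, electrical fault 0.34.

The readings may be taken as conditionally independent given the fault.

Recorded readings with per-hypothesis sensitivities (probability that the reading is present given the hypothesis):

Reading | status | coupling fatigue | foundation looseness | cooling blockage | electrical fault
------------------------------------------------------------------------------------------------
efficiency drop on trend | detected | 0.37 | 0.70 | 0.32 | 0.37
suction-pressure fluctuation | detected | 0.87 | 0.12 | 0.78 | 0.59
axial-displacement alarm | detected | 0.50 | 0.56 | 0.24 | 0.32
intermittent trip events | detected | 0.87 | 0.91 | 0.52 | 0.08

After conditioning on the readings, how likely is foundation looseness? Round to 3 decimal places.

By Bayes' rule with conditional independence, the unnormalized weight for each hypothesis is prior × ∏ likelihoods:
  coupling fatigue: 0.22 × 0.37 × 0.87 × 0.50 × 0.87 = 0.030806
  foundation looseness: 0.30 × 0.70 × 0.12 × 0.56 × 0.91 = 0.012842
  cooling blockage: 0.14 × 0.32 × 0.78 × 0.24 × 0.52 = 0.004361
  electrical fault: 0.34 × 0.37 × 0.59 × 0.32 × 0.08 = 0.0019001
Marginal likelihood of the evidence = 0.049909.
P(foundation looseness | evidence) = 0.012842 / 0.049909 ≈ 0.257.

0.257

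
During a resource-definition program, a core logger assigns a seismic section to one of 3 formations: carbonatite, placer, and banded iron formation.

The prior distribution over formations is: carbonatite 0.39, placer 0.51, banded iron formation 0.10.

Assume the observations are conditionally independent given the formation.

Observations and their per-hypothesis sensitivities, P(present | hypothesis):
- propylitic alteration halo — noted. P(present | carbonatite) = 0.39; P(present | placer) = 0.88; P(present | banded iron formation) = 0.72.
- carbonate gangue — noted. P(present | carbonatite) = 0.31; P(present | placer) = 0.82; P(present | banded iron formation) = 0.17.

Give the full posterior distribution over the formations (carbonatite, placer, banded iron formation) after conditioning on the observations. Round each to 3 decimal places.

0.110, 0.861, 0.029

For each hypothesis, the unnormalized posterior weight is prior × product of the observation likelihoods:
  carbonatite: 0.39 × 0.39 × 0.31 = 0.047151
  placer: 0.51 × 0.88 × 0.82 = 0.36802
  banded iron formation: 0.10 × 0.72 × 0.17 = 0.01224
Normalizing constant Z = 0.047151 + 0.36802 + 0.01224 = 0.42741.
P(carbonatite | evidence) = 0.047151 / 0.42741 ≈ 0.110
P(placer | evidence) = 0.36802 / 0.42741 ≈ 0.861
P(banded iron formation | evidence) = 0.01224 / 0.42741 ≈ 0.029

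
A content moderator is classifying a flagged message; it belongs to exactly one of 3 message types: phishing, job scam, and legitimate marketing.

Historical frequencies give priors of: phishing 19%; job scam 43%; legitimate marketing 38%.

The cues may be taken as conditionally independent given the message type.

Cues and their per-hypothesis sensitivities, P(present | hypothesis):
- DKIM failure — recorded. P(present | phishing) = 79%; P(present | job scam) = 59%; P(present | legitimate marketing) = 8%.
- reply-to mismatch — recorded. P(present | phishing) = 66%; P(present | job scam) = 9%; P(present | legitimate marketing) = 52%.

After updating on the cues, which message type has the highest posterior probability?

phishing

For each hypothesis, the unnormalized posterior weight is prior × product of the cue likelihoods:
  phishing: 0.19 × 0.79 × 0.66 = 0.099066
  job scam: 0.43 × 0.59 × 0.09 = 0.022833
  legitimate marketing: 0.38 × 0.08 × 0.52 = 0.015808
Marginal likelihood of the evidence = 0.13771.
P(phishing | evidence) ≈ 0.099066 / 0.13771 ≈ 0.719
P(job scam | evidence) ≈ 0.022833 / 0.13771 ≈ 0.166
P(legitimate marketing | evidence) ≈ 0.015808 / 0.13771 ≈ 0.115
The largest is 0.719, so phishing is most probable.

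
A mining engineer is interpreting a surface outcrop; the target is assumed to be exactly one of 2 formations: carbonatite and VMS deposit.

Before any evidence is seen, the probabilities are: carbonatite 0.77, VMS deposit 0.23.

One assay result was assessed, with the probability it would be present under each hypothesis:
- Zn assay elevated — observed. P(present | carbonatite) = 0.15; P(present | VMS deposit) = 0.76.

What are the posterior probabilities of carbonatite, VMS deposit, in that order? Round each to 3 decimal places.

For each hypothesis, the unnormalized posterior weight is prior × likelihood:
  carbonatite: 0.77 × 0.15 = 0.1155
  VMS deposit: 0.23 × 0.76 = 0.1748
Marginal likelihood of the evidence = 0.2903.
P(carbonatite | evidence) = 0.1155 / 0.2903 ≈ 0.398
P(VMS deposit | evidence) = 0.1748 / 0.2903 ≈ 0.602

0.398, 0.602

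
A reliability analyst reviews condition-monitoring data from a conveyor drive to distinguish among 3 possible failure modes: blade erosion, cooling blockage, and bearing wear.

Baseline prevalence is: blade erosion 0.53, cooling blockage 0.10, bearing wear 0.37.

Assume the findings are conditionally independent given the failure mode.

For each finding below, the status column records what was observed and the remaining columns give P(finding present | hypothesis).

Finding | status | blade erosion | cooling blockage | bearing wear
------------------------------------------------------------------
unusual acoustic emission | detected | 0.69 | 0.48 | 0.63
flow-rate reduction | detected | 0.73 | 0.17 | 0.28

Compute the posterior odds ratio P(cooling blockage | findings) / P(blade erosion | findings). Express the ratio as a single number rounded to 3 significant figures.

The normalizing constant cancels in an odds ratio, so compute prior × likelihood for the two hypotheses only:
  cooling blockage: 0.10 × 0.48 × 0.17 = 0.00816
  blade erosion: 0.53 × 0.69 × 0.73 = 0.26696
Posterior odds = 0.00816 / 0.26696 ≈ 0.0306.

0.0306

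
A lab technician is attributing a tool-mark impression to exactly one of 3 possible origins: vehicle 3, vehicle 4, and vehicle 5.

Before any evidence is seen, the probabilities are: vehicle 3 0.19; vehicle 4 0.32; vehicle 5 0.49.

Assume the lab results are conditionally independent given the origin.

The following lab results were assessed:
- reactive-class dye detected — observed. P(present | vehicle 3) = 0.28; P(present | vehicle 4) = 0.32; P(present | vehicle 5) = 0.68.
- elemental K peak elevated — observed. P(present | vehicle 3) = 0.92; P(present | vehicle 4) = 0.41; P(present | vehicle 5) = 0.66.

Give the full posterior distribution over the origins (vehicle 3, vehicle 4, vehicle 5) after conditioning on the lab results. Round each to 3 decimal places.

0.157, 0.135, 0.707

Multiply each prior by the joint likelihood of the lab result pattern:
  vehicle 3: 0.19 × 0.28 × 0.92 = 0.048944
  vehicle 4: 0.32 × 0.32 × 0.41 = 0.041984
  vehicle 5: 0.49 × 0.68 × 0.66 = 0.21991
The unnormalized weights sum to 0.31084.
P(vehicle 3 | evidence) = 0.048944 / 0.31084 ≈ 0.157
P(vehicle 4 | evidence) = 0.041984 / 0.31084 ≈ 0.135
P(vehicle 5 | evidence) = 0.21991 / 0.31084 ≈ 0.707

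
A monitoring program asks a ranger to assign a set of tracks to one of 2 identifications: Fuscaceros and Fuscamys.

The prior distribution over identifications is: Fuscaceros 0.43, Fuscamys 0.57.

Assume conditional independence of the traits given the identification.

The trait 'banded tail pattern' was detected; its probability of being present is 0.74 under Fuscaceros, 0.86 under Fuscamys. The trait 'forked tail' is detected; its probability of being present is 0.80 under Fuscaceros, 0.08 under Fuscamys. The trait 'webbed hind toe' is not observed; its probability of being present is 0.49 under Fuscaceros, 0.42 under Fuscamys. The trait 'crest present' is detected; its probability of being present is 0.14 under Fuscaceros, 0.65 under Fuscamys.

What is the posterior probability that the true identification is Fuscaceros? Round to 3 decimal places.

Multiply each prior by the joint likelihood of the trait pattern (using 1 − P(present | H) for each absent trait):
  Fuscaceros: 0.43 × 0.74 × 0.80 × (1 − 0.49) × 0.14 = 0.018176
  Fuscamys: 0.57 × 0.86 × 0.08 × (1 − 0.42) × 0.65 = 0.014784
The unnormalized weights sum to 0.03296.
P(Fuscaceros | evidence) = 0.018176 / 0.03296 ≈ 0.551.

0.551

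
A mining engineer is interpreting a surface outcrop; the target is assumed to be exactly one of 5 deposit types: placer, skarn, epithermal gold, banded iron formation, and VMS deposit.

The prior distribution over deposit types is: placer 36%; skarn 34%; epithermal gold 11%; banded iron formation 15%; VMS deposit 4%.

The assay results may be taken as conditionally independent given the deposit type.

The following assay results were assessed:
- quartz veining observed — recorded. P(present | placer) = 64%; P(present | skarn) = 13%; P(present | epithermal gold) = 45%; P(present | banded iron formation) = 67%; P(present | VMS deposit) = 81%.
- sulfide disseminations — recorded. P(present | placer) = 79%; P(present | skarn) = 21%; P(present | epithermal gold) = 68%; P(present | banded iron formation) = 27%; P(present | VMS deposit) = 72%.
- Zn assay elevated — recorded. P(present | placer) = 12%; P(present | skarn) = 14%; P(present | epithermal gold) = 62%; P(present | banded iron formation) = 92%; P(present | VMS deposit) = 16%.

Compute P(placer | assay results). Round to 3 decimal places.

0.300

By Bayes' rule with conditional independence, the unnormalized weight for each hypothesis is prior × ∏ likelihoods:
  placer: 0.36 × 0.64 × 0.79 × 0.12 = 0.021842
  skarn: 0.34 × 0.13 × 0.21 × 0.14 = 0.0012995
  epithermal gold: 0.11 × 0.45 × 0.68 × 0.62 = 0.020869
  banded iron formation: 0.15 × 0.67 × 0.27 × 0.92 = 0.024964
  VMS deposit: 0.04 × 0.81 × 0.72 × 0.16 = 0.0037325
Marginal likelihood of the evidence = 0.072707.
P(placer | evidence) = 0.021842 / 0.072707 ≈ 0.300.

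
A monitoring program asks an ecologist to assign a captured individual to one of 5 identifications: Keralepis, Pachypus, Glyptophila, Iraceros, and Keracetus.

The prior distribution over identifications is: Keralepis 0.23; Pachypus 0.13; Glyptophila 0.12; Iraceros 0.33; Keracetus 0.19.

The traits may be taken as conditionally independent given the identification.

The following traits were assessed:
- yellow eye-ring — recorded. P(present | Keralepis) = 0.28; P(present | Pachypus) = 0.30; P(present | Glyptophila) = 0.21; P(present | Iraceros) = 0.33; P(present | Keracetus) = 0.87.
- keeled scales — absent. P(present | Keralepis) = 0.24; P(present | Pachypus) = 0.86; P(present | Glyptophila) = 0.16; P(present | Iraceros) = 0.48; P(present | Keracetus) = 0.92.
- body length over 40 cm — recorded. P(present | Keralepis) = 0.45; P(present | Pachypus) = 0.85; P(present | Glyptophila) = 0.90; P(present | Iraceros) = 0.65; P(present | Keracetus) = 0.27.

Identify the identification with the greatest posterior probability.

For each hypothesis, the unnormalized posterior weight is prior × product of the trait likelihoods (using 1 − P(present | H) for each absent trait):
  Keralepis: 0.23 × 0.28 × (1 − 0.24) × 0.45 = 0.022025
  Pachypus: 0.13 × 0.30 × (1 − 0.86) × 0.85 = 0.004641
  Glyptophila: 0.12 × 0.21 × (1 − 0.16) × 0.90 = 0.019051
  Iraceros: 0.33 × 0.33 × (1 − 0.48) × 0.65 = 0.036808
  Keracetus: 0.19 × 0.87 × (1 − 0.92) × 0.27 = 0.0035705
The unnormalized weights sum to 0.086096.
P(Keralepis | evidence) ≈ 0.022025 / 0.086096 ≈ 0.256
P(Pachypus | evidence) ≈ 0.004641 / 0.086096 ≈ 0.054
P(Glyptophila | evidence) ≈ 0.019051 / 0.086096 ≈ 0.221
P(Iraceros | evidence) ≈ 0.036808 / 0.086096 ≈ 0.428
P(Keracetus | evidence) ≈ 0.0035705 / 0.086096 ≈ 0.041
The largest is 0.428, so Iraceros is most probable.

Iraceros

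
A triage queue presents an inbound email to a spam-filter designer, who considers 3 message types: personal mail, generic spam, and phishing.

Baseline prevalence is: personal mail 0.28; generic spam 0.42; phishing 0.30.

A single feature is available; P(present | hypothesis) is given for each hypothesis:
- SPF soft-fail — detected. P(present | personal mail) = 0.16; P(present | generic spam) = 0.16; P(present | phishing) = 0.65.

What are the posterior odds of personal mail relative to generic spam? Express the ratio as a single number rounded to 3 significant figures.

Unnormalized posterior weight (prior times the feature likelihood) for each of the two hypotheses:
  personal mail: 0.28 × 0.16 = 0.0448
  generic spam: 0.42 × 0.16 = 0.0672
Posterior odds = 0.0448 / 0.0672 ≈ 0.667.

0.667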